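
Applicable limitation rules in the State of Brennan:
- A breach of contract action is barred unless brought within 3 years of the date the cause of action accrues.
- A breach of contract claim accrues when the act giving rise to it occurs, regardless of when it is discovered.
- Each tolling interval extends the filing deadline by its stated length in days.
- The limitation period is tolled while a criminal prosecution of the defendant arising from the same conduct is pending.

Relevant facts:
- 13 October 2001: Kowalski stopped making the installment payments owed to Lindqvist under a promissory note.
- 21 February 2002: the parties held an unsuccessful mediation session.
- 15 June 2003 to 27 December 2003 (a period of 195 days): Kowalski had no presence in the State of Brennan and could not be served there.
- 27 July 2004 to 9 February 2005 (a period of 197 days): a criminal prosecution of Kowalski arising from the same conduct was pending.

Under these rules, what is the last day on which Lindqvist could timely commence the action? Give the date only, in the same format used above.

28 April 2005

The claim accrued on 13 October 2001, when the wrongful act occurred.
The untolled deadline — 3 years after 13 October 2001 — is 13 October 2004.
The period was tolled for 197 days by the pending criminal prosecution (27 July 2004 to 9 February 2005), pushing the deadline to 28 April 2005.
The defendant's absence from the jurisdiction from 15 June 2003 to 27 December 2003 does not toll the period, because no stated rule makes the defendant's absence a tolling event.
None of the other events listed affects the running of the period under the stated rules.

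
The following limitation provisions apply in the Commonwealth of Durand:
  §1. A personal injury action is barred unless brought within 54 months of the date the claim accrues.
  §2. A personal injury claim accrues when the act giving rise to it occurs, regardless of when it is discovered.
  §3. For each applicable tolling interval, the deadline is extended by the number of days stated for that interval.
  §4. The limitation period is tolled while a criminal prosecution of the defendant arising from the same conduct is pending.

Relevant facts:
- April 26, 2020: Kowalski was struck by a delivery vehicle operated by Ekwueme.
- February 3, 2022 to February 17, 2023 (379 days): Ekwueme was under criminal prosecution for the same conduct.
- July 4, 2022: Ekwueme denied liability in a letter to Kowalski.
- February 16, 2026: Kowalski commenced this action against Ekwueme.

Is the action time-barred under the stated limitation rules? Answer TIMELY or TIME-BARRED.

The claim accrued on April 26, 2020, when the wrongful act occurred.
Adding the 54 months base period to April 26, 2020 gives a deadline of October 26, 2024, before any tolling.
Because the pending criminal prosecution ran from February 3, 2022 to February 17, 2023, the deadline is extended by 379 days to November 9, 2025.
None of the other events listed affects the running of the period under the stated rules.
The February 16, 2026 filing falls after the November 9, 2025 deadline; the claim is time-barred.

TIME-BARRED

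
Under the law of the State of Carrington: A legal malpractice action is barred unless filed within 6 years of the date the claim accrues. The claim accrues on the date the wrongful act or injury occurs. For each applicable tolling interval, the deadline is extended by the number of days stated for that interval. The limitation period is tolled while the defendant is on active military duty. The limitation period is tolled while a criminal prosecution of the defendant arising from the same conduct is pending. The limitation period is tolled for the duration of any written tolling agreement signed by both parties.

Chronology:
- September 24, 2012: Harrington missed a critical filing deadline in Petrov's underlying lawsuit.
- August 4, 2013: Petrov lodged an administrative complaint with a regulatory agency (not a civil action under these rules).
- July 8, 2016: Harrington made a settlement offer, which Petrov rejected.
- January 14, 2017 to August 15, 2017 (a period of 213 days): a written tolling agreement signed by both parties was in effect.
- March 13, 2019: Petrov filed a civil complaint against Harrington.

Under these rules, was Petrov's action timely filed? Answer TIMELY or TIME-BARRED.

TIMELY

The limitation period began to run on September 24, 2012.
Adding the 6 years base period to September 24, 2012 gives a deadline of September 24, 2018, before any tolling.
The period was tolled for 213 days by the written tolling agreement (January 14, 2017 to August 15, 2017), pushing the deadline to April 25, 2019.
None of the other events listed affects the running of the period under the stated rules.
Filing on March 13, 2019 beat the April 25, 2019 deadline — the action is timely.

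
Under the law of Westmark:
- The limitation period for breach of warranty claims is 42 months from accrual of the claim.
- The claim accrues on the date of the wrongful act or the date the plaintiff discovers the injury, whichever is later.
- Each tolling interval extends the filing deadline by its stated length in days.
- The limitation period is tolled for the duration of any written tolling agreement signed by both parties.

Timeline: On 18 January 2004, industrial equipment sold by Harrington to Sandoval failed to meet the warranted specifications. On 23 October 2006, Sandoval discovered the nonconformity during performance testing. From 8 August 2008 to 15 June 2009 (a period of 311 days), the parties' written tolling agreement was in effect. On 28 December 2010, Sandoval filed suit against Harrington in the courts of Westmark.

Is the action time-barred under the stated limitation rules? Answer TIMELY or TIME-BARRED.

TIMELY

The claim accrued on 23 October 2006 — the later of the 18 January 2004 act and the 23 October 2006 discovery.
Adding the 42 months base period to 23 October 2006 gives a deadline of 23 April 2010, before any tolling.
The period was tolled for 311 days by the written tolling agreement (8 August 2008 to 15 June 2009), pushing the deadline to 28 February 2011.
The 28 December 2010 filing precedes the 28 February 2011 deadline; the claim is timely.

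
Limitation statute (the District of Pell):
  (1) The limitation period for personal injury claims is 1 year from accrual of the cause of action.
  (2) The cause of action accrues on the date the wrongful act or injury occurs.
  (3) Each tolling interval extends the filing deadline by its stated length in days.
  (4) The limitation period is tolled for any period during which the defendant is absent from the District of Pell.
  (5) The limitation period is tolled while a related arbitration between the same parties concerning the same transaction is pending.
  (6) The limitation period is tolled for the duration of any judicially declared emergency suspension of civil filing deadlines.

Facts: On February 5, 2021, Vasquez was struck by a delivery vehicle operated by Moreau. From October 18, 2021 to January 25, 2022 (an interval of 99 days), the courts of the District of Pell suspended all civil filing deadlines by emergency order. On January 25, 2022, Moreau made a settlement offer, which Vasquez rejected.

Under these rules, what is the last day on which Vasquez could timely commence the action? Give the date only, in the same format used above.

The cause of action accrued on February 5, 2021, the date of the act.
1 year from February 5, 2021 is February 5, 2022.
Because the emergency suspension of filing deadlines ran from October 18, 2021 to January 25, 2022, the deadline is extended by 99 days to May 15, 2022.
The other events in the timeline have no effect on the limitation period under the stated rules.

May 15, 2022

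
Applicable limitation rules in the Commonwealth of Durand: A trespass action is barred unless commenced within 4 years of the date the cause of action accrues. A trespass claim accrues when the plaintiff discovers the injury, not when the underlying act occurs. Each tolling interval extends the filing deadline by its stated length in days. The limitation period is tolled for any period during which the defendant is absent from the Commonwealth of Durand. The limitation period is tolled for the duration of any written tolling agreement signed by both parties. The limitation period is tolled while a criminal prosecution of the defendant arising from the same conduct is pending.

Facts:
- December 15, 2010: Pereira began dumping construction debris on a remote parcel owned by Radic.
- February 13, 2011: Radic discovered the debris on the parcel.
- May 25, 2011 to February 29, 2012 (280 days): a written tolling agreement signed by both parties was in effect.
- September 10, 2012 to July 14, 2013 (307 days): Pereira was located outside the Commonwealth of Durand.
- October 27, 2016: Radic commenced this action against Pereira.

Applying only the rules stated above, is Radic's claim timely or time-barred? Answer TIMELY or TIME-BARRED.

TIME-BARRED

Accrual is tied to discovery, so the period began on February 13, 2011 rather than on December 15, 2010 when the act occurred.
The untolled deadline — 4 years after February 13, 2011 — is February 13, 2015.
Because the written tolling agreement ran from May 25, 2011 to February 29, 2012, the deadline is extended by 280 days to November 20, 2015.
The defendant's absence from the jurisdiction from September 10, 2012 to July 14, 2013 tolled the period for 307 days, extending the deadline to September 22, 2016.
The October 27, 2016 filing falls after the September 22, 2016 deadline; the claim is time-barred.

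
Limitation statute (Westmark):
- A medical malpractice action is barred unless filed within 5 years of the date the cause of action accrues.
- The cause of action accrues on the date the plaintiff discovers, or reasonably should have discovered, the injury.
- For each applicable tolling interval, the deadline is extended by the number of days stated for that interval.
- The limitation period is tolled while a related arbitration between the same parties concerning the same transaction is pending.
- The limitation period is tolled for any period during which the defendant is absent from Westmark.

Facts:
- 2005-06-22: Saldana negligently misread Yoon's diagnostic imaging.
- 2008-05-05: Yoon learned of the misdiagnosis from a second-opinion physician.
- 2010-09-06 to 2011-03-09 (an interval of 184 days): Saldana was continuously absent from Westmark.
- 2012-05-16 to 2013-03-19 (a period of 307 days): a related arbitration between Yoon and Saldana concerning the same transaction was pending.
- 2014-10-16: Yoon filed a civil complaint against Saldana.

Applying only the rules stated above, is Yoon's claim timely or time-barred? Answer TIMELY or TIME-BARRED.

TIME-BARRED

Accrual is tied to discovery, so the period began on 2008-05-05 rather than on 2005-06-22 when the act occurred.
5 years from 2008-05-05 is 2013-05-05.
Because the defendant's absence from the jurisdiction ran from 2010-09-06 to 2011-03-09, the deadline is extended by 184 days to 2013-11-05.
Because the pending related arbitration ran from 2012-05-16 to 2013-03-19, the deadline is extended by 307 days to 2014-09-08.
The 2014-10-16 filing falls after the 2014-09-08 deadline; the claim is time-barred.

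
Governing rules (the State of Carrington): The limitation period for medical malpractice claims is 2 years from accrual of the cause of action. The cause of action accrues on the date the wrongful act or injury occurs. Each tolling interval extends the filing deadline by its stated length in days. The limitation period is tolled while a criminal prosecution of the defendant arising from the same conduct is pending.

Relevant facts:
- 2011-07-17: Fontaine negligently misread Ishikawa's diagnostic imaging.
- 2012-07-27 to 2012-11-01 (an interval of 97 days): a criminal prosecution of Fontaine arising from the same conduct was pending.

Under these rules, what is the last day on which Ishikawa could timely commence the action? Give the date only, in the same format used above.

The claim accrued on 2011-07-17, when the wrongful act occurred.
2 years from 2011-07-17 is 2013-07-17.
The period was tolled for 97 days by the pending criminal prosecution (2012-07-27 to 2012-11-01), pushing the deadline to 2013-10-22.

2013-10-22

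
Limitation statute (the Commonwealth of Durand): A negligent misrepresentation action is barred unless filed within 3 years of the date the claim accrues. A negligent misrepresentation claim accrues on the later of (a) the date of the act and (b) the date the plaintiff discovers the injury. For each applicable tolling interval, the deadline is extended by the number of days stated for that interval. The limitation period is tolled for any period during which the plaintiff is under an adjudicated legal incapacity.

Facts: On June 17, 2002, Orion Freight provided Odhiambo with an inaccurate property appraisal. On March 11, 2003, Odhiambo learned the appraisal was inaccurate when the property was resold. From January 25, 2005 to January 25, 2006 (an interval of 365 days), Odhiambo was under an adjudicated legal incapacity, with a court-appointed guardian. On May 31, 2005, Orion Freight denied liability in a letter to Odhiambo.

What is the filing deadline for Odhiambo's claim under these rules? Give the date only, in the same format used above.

March 11, 2007

Because discovery on March 11, 2003 post-dates the June 17, 2002 act, accrual under the later-of rule falls on March 11, 2003.
The untolled deadline — 3 years after March 11, 2003 — is March 11, 2006.
Because the plaintiff's legal incapacity ran from January 25, 2005 to January 25, 2006, the deadline is extended by 365 days to March 11, 2007.
Nothing else in the chronology tolls or restarts the period.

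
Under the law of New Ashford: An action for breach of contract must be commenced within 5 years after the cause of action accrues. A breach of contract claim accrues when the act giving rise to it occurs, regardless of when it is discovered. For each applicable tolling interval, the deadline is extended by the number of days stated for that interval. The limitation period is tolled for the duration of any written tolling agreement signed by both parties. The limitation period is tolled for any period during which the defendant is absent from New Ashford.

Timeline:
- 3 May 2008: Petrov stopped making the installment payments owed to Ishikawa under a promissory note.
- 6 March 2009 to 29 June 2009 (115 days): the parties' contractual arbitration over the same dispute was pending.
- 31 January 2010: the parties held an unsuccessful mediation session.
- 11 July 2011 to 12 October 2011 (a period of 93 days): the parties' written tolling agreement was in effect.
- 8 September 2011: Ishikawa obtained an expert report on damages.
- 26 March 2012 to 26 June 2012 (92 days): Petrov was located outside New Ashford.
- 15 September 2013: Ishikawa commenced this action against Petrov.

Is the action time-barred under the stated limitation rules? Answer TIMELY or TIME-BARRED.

The cause of action accrued on 3 May 2008, the date of the act.
Adding the 5 years base period to 3 May 2008 gives a deadline of 3 May 2013, before any tolling.
The period was tolled for 93 days by the written tolling agreement (11 July 2011 to 12 October 2011), pushing the deadline to 4 August 2013.
The period was tolled for 92 days by the defendant's absence from the jurisdiction (26 March 2012 to 26 June 2012), pushing the deadline to 4 November 2013.
Although a pending arbitration ran from 6 March 2009 to 29 June 2009, the stated rules do not make that a tolling event, so it is disregarded.
None of the other events listed affects the running of the period under the stated rules.
Ishikawa filed on 15 September 2013, before the 4 November 2013 deadline, so the action is timely.

TIMELY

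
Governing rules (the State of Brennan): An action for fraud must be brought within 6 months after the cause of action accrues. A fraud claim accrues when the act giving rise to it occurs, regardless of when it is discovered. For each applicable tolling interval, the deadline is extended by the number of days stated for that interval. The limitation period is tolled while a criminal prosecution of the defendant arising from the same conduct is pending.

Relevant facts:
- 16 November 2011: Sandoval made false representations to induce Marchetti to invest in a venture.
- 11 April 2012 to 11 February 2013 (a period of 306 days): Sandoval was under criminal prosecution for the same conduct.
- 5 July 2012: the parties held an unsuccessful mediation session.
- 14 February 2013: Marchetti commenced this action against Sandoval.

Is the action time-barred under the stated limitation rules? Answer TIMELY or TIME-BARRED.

TIMELY

The limitation period began to run on 16 November 2011.
Adding the 6 months base period to 16 November 2011 gives a deadline of 16 May 2012, before any tolling.
The period was tolled for 306 days by the pending criminal prosecution (11 April 2012 to 11 February 2013), pushing the deadline to 18 March 2013.
None of the other events listed affects the running of the period under the stated rules.
Filing on 14 February 2013 beat the 18 March 2013 deadline — the action is timely.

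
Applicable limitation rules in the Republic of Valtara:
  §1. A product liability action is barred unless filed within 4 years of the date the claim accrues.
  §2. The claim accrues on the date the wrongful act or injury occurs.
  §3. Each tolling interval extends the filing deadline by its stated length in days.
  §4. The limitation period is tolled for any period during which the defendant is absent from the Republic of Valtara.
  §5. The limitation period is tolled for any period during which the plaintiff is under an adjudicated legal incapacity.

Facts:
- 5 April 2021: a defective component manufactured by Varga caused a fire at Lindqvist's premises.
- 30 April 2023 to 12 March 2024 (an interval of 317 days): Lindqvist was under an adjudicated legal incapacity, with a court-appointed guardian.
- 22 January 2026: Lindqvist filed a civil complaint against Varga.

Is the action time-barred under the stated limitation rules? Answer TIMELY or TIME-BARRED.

TIMELY

The limitation period began to run on 5 April 2021.
Adding the 4 years base period to 5 April 2021 gives a deadline of 5 April 2025, before any tolling.
Because the plaintiff's legal incapacity ran from 30 April 2023 to 12 March 2024, the deadline is extended by 317 days to 16 February 2026.
Filing on 22 January 2026 beat the 16 February 2026 deadline — the action is timely.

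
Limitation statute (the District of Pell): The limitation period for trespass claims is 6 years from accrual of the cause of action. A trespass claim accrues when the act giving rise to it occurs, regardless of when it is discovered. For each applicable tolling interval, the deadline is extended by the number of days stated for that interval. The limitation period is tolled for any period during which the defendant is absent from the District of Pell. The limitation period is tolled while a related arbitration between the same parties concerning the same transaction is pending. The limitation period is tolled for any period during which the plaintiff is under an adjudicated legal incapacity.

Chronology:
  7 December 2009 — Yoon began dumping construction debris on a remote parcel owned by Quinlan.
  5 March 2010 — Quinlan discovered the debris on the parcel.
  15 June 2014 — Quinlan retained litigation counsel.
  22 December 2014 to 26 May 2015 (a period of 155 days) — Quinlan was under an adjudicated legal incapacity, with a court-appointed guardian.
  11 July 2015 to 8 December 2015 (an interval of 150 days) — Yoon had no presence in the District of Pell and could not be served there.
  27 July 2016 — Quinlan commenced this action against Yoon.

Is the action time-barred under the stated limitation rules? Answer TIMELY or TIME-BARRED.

Because the rule ties accrual to occurrence, the claim accrued on 7 December 2009, not on the 5 March 2010 discovery date.
The untolled deadline — 6 years after 7 December 2009 — is 7 December 2015.
The plaintiff's legal incapacity from 22 December 2014 to 26 May 2015 tolled the period for 155 days, extending the deadline to 10 May 2016.
The defendant's absence from the jurisdiction from 11 July 2015 to 8 December 2015 tolled the period for 150 days, extending the deadline to 7 October 2016.
Nothing else in the chronology tolls or restarts the period.
Filing on 27 July 2016 beat the 7 October 2016 deadline — the action is timely.

TIMELY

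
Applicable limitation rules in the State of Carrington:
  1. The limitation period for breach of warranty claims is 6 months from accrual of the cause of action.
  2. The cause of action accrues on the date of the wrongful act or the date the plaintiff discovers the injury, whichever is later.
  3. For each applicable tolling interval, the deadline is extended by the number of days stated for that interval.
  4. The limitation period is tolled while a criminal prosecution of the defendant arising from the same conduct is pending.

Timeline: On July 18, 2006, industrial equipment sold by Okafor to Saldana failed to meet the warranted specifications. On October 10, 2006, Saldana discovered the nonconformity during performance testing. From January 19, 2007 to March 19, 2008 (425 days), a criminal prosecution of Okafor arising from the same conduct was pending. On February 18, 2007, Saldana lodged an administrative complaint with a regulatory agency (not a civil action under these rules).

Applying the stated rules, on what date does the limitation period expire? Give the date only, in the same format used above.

June 8, 2008

The claim accrued on October 10, 2006 — the later of the July 18, 2006 act and the October 10, 2006 discovery.
The untolled deadline — 6 months after October 10, 2006 — is April 10, 2007.
The period was tolled for 425 days by the pending criminal prosecution (January 19, 2007 to March 19, 2008), pushing the deadline to June 8, 2008.
Nothing else in the chronology tolls or restarts the period.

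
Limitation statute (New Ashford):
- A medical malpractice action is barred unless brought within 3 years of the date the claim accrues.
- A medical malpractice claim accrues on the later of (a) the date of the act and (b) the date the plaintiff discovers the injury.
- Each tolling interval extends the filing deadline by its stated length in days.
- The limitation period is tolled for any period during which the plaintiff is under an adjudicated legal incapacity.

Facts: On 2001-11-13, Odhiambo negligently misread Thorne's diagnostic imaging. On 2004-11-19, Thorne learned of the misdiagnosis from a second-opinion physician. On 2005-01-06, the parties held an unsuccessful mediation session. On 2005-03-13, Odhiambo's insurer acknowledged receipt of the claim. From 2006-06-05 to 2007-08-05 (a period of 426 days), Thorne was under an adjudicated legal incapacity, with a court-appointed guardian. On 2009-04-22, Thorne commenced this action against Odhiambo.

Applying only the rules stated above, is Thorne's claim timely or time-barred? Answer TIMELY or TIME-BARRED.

Because discovery on 2004-11-19 post-dates the 2001-11-13 act, accrual under the later-of rule falls on 2004-11-19.
3 years from 2004-11-19 is 2007-11-19.
Because the plaintiff's legal incapacity ran from 2006-06-05 to 2007-08-05, the deadline is extended by 426 days to 2009-01-18.
None of the other events listed affects the running of the period under the stated rules.
The 2009-04-22 filing falls after the 2009-01-18 deadline; the claim is time-barred.

TIME-BARRED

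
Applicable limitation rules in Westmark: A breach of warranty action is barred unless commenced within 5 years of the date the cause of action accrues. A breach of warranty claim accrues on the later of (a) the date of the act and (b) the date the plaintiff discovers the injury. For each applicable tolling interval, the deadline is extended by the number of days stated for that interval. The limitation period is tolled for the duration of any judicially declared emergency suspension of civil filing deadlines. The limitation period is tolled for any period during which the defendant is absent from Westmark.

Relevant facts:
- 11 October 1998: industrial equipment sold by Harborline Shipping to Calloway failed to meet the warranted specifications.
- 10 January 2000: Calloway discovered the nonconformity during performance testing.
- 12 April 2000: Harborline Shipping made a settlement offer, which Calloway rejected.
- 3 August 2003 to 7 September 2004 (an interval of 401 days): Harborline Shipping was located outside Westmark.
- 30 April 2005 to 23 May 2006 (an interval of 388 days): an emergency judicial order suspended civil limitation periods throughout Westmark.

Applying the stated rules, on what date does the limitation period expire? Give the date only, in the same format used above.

Because discovery on 10 January 2000 post-dates the 11 October 1998 act, accrual under the later-of rule falls on 10 January 2000.
5 years from 10 January 2000 is 10 January 2005.
The period was tolled for 401 days by the defendant's absence from the jurisdiction (3 August 2003 to 7 September 2004), pushing the deadline to 15 February 2006.
Because the emergency suspension of filing deadlines ran from 30 April 2005 to 23 May 2006, the deadline is extended by 388 days to 10 March 2007.
Nothing else in the chronology tolls or restarts the period.

10 March 2007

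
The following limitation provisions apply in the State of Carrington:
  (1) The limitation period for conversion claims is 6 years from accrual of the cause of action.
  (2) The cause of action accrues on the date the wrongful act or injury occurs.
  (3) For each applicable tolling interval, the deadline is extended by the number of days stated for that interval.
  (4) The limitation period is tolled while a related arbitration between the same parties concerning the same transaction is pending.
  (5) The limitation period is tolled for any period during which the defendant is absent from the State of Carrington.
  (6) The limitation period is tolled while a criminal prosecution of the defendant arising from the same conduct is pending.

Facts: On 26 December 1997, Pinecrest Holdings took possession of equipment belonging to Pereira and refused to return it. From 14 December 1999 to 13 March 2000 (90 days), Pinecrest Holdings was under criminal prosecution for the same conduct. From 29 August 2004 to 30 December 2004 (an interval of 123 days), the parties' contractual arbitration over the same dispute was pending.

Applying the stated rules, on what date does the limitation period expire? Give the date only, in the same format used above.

The cause of action accrued on 26 December 1997, the date of the act.
The untolled deadline — 6 years after 26 December 1997 — is 26 December 2003.
Because the pending criminal prosecution ran from 14 December 1999 to 13 March 2000, the deadline is extended by 90 days to 25 March 2004.
The pending related arbitration starting 29 August 2004 came too late — the period had run on 25 March 2004 — and so does not extend the deadline.

25 March 2004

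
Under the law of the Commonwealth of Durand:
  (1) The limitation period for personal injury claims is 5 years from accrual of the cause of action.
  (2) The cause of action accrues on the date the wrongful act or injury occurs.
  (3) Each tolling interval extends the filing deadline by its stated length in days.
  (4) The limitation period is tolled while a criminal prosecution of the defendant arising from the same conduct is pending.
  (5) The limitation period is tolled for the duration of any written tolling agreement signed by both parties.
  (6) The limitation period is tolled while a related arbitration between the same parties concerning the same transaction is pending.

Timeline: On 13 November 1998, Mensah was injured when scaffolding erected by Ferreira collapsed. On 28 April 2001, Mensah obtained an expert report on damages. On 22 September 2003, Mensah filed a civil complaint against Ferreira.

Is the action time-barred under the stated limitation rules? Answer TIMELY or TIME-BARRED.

TIMELY

The claim accrued on 13 November 1998, when the wrongful act occurred.
Adding the 5 years base period to 13 November 1998 gives a deadline of 13 November 2003, before any tolling.
None of the other events listed affects the running of the period under the stated rules.
The 22 September 2003 filing precedes the 13 November 2003 deadline; the claim is timely.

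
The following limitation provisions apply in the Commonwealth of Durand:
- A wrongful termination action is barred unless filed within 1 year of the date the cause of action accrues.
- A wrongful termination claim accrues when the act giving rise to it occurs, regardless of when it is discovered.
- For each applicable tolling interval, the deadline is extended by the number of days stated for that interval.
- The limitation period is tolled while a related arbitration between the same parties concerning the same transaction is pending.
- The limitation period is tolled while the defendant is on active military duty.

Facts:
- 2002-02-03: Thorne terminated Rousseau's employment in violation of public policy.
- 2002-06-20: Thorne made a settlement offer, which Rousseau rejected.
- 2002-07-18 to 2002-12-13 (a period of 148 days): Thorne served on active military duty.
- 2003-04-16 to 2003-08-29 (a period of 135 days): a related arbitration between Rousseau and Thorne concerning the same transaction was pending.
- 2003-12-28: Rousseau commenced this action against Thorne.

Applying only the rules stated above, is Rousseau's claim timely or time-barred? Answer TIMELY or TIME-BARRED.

The limitation period began to run on 2002-02-03.
The untolled deadline — 1 year after 2002-02-03 — is 2003-02-03.
The period was tolled for 148 days by the defendant's active military service (2002-07-18 to 2002-12-13), pushing the deadline to 2003-07-01.
The period was tolled for 135 days by the pending related arbitration (2003-04-16 to 2003-08-29), pushing the deadline to 2003-11-13.
Nothing else in the chronology tolls or restarts the period.
The 2003-12-28 filing falls after the 2003-11-13 deadline; the claim is time-barred.

TIME-BARRED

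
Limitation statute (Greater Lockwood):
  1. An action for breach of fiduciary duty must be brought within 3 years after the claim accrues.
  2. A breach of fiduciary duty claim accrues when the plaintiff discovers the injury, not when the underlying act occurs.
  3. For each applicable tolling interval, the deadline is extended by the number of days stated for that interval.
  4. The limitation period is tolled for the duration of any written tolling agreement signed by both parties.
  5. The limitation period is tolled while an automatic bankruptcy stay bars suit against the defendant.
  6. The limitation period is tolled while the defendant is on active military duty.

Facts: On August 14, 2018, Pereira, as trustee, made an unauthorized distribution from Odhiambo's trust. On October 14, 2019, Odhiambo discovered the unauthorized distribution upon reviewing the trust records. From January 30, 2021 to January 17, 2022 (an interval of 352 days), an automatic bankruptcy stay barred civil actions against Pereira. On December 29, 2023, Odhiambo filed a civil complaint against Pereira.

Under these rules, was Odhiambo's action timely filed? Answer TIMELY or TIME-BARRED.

Accrual is tied to discovery, so the period began on October 14, 2019 rather than on August 14, 2018 when the act occurred.
Adding the 3 years base period to October 14, 2019 gives a deadline of October 14, 2022, before any tolling.
The automatic bankruptcy stay from January 30, 2021 to January 17, 2022 tolled the period for 352 days, extending the deadline to October 1, 2023.
Filing on December 29, 2023 missed the October 1, 2023 deadline — the action is time-barred.

TIME-BARRED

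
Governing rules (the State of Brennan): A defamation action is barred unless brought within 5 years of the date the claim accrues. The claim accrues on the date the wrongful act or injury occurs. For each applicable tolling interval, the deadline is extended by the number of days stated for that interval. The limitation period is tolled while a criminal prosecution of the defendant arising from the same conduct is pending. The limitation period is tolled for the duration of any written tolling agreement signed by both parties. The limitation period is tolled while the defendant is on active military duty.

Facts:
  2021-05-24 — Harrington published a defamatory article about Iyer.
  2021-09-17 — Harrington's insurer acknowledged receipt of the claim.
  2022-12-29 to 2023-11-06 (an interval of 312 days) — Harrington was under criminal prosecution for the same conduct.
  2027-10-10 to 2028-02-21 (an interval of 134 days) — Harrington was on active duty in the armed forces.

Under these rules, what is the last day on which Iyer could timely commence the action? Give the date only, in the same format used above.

2027-04-01

The limitation period began to run on 2021-05-24.
Adding the 5 years base period to 2021-05-24 gives a deadline of 2026-05-24, before any tolling.
The period was tolled for 312 days by the pending criminal prosecution (2022-12-29 to 2023-11-06), pushing the deadline to 2027-04-01.
The defendant's active military service starting 2027-10-10 came too late — the period had run on 2027-04-01 — and so does not extend the deadline.
Nothing else in the chronology tolls or restarts the period.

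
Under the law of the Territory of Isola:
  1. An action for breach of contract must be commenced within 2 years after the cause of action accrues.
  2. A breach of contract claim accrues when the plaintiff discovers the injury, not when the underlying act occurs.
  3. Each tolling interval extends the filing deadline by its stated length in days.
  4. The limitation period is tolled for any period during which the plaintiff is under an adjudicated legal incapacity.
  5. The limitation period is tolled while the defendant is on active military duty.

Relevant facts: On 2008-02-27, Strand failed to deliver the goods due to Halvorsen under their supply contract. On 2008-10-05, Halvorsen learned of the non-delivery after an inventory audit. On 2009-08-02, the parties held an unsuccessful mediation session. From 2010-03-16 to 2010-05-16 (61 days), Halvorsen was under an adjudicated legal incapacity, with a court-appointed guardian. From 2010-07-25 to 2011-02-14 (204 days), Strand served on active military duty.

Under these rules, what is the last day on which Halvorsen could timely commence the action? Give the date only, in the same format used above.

Accrual is tied to discovery, so the period began on 2008-10-05 rather than on 2008-02-27 when the act occurred.
2 years from 2008-10-05 is 2010-10-05.
The plaintiff's legal incapacity from 2010-03-16 to 2010-05-16 tolled the period for 61 days, extending the deadline to 2010-12-05.
The period was tolled for 204 days by the defendant's active military service (2010-07-25 to 2011-02-14), pushing the deadline to 2011-06-27.
Nothing else in the chronology tolls or restarts the period.

2011-06-27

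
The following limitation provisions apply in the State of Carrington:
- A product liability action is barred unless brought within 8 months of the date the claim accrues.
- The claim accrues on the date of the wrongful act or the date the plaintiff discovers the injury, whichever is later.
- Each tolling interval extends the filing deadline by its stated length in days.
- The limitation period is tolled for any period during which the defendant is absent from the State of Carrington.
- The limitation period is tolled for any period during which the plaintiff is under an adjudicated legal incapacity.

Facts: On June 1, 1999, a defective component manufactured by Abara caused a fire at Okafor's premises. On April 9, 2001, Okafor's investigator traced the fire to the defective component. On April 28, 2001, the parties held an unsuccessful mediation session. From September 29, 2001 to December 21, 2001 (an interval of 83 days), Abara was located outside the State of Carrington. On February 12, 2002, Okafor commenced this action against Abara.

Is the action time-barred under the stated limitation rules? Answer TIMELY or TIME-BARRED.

The claim accrued on April 9, 2001 — the later of the June 1, 1999 act and the April 9, 2001 discovery.
Adding the 8 months base period to April 9, 2001 gives a deadline of December 9, 2001, before any tolling.
The defendant's absence from the jurisdiction from September 29, 2001 to December 21, 2001 tolled the period for 83 days, extending the deadline to March 2, 2002.
Nothing else in the chronology tolls or restarts the period.
Okafor filed on February 12, 2002, before the March 2, 2002 deadline, so the action is timely.

TIMELY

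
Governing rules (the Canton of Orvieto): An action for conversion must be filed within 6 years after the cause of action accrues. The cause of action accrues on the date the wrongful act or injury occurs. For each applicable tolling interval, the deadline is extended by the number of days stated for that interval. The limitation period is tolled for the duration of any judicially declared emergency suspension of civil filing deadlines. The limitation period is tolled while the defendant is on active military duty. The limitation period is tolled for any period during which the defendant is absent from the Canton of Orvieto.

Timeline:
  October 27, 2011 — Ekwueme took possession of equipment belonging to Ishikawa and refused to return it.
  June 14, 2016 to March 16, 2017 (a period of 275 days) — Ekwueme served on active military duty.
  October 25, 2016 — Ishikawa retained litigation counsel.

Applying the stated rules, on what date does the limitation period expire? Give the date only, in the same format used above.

July 29, 2018

The claim accrued on October 27, 2011, when the wrongful act occurred.
The untolled deadline — 6 years after October 27, 2011 — is October 27, 2017.
The defendant's active military service from June 14, 2016 to March 16, 2017 tolled the period for 275 days, extending the deadline to July 29, 2018.
None of the other events listed affects the running of the period under the stated rules.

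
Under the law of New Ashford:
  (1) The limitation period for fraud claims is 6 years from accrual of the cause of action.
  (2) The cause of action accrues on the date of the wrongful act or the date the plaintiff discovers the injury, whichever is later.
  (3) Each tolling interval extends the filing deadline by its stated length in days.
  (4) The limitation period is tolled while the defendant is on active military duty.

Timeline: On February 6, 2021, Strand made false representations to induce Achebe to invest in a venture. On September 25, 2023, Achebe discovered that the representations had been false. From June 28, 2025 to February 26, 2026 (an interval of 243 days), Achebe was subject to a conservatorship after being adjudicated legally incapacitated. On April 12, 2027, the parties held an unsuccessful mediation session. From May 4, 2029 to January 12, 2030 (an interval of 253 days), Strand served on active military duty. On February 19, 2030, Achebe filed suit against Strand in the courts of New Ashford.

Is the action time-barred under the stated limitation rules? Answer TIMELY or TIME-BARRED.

The claim accrued on September 25, 2023 — the later of the February 6, 2021 act and the September 25, 2023 discovery.
6 years from September 25, 2023 is September 25, 2029.
The period was tolled for 253 days by the defendant's active military service (May 4, 2029 to January 12, 2030), pushing the deadline to June 5, 2030.
Although the plaintiff's incapacity ran from June 28, 2025 to February 26, 2026, the stated rules do not make that a tolling event, so it is disregarded.
Nothing else in the chronology tolls or restarts the period.
The February 19, 2030 filing precedes the June 5, 2030 deadline; the claim is timely.

TIMELY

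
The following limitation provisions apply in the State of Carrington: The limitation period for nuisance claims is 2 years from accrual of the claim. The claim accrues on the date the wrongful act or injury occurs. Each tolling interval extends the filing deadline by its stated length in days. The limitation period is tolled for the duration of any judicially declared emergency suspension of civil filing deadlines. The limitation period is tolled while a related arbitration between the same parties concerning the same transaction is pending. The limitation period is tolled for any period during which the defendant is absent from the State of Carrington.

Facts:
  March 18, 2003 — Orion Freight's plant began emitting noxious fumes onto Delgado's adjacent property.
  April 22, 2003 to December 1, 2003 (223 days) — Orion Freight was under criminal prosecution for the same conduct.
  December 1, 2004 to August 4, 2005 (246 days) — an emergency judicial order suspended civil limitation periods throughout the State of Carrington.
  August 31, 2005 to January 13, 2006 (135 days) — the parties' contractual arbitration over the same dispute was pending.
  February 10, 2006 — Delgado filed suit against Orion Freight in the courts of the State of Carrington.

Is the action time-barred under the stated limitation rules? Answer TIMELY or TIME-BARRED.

The claim accrued on March 18, 2003, the date of the act.
The untolled deadline — 2 years after March 18, 2003 — is March 18, 2005.
Because the emergency suspension of filing deadlines ran from December 1, 2004 to August 4, 2005, the deadline is extended by 246 days to November 19, 2005.
The pending related arbitration from August 31, 2005 to January 13, 2006 tolled the period for 135 days, extending the deadline to April 3, 2006.
No stated provision tolls the period for a criminal prosecution, so the interval from April 22, 2003 to December 1, 2003 has no effect on the deadline.
Delgado filed on February 10, 2006, before the April 3, 2006 deadline, so the action is timely.

TIMELY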